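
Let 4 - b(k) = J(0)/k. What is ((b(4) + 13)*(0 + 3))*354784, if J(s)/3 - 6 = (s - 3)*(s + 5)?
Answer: 25278360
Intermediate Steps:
J(s) = 18 + 3*(-3 + s)*(5 + s) (J(s) = 18 + 3*((s - 3)*(s + 5)) = 18 + 3*((-3 + s)*(5 + s)) = 18 + 3*(-3 + s)*(5 + s))
b(k) = 4 + 27/k (b(k) = 4 - (-27 + 3*0² + 6*0)/k = 4 - (-27 + 3*0 + 0)/k = 4 - (-27 + 0 + 0)/k = 4 - (-27)/k = 4 + 27/k)
((b(4) + 13)*(0 + 3))*354784 = (((4 + 27/4) + 13)*(0 + 3))*354784 = (((4 + 27*(¼)) + 13)*3)*354784 = (((4 + 27/4) + 13)*3)*354784 = ((43/4 + 13)*3)*354784 = ((95/4)*3)*354784 = (285/4)*354784 = 25278360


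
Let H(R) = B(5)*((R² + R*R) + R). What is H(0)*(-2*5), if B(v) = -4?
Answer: 0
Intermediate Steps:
H(R) = -8*R² - 4*R (H(R) = -4*((R² + R*R) + R) = -4*((R² + R²) + R) = -4*(2*R² + R) = -4*(R + 2*R²) = -8*R² - 4*R)
H(0)*(-2*5) = (-4*0*(1 + 2*0))*(-2*5) = -4*0*(1 + 0)*(-10) = -4*0*1*(-10) = 0*(-10) = 0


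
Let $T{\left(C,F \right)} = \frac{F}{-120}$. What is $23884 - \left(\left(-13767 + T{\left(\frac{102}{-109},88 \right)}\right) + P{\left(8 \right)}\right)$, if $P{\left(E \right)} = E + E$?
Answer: $\frac{564536}{15} \approx 37636.0$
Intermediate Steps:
$P{\left(E \right)} = 2 E$
$T{\left(C,F \right)} = - \frac{F}{120}$ ($T{\left(C,F \right)} = F \left(- \frac{1}{120}\right) = - \frac{F}{120}$)
$23884 - \left(\left(-13767 + T{\left(\frac{102}{-109},88 \right)}\right) + P{\left(8 \right)}\right) = 23884 - \left(\left(-13767 - \frac{11}{15}\right) + 2 \cdot 8\right) = 23884 - \left(\left(-13767 - \frac{11}{15}\right) + 16\right) = 23884 - \left(- \frac{206516}{15} + 16\right) = 23884 - - \frac{206276}{15} = 23884 + \frac{206276}{15} = \frac{564536}{15}$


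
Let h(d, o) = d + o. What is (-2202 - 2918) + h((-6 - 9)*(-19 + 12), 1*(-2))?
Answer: -5017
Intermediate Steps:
(-2202 - 2918) + h((-6 - 9)*(-19 + 12), 1*(-2)) = (-2202 - 2918) + ((-6 - 9)*(-19 + 12) + 1*(-2)) = -5120 + (-15*(-7) - 2) = -5120 + (105 - 2) = -5120 + 103 = -5017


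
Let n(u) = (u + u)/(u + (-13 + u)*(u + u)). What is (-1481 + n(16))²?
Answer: 107433225/49 ≈ 2.1925e+6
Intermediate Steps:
n(u) = 2*u/(u + 2*u*(-13 + u)) (n(u) = (2*u)/(u + (-13 + u)*(2*u)) = (2*u)/(u + 2*u*(-13 + u)) = 2*u/(u + 2*u*(-13 + u)))
(-1481 + n(16))² = (-1481 + 2/(-25 + 2*16))² = (-1481 + 2/(-25 + 32))² = (-1481 + 2/7)² = (-10365/7)² = 107433225/49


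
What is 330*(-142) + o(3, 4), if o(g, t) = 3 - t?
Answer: -46861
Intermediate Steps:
330*(-142) + o(3, 4) = 330*(-142) + (3 - 1*4) = -46860 + (3 - 4) = -46860 - 1 = -46861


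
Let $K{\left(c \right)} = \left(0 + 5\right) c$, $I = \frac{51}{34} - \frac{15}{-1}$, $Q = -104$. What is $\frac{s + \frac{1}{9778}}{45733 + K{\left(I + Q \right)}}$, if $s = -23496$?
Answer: $- \frac{229743887}{442899399} \approx -0.51873$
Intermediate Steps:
$I = \frac{33}{2}$ ($I = 51 \cdot \frac{1}{34} - -15 = \frac{3}{2} + 15 = \frac{33}{2} \approx 16.5$)
$K{\left(c \right)} = 5 c$
$\frac{s + \frac{1}{9778}}{45733 + K{\left(I + Q \right)}} = \frac{-23496 + \frac{1}{9778}}{45733 + 5 \left(\frac{33}{2} - 104\right)} = \frac{-23496 + \frac{1}{9778}}{45733 + 5 \left(- \frac{175}{2}\right)} = - \frac{229743887}{9778 \left(45733 - \frac{875}{2}\right)} = - \frac{229743887}{9778 \cdot \frac{90591}{2}} = \left(- \frac{229743887}{9778}\right) \frac{2}{90591} = - \frac{229743887}{442899399}$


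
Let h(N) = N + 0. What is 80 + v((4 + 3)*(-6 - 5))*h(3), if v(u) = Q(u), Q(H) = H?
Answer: -151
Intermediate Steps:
h(N) = N
v(u) = u
80 + v((4 + 3)*(-6 - 5))*h(3) = 80 + ((4 + 3)*(-6 - 5))*3 = 80 + (7*(-11))*3 = 80 - 77*3 = 80 - 231 = -151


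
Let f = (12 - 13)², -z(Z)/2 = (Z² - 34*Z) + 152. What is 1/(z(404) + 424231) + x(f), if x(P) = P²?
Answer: 124968/124967 ≈ 1.0000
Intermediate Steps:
z(Z) = -304 - 2*Z² + 68*Z (z(Z) = -2*((Z² - 34*Z) + 152) = -2*(152 + Z² - 34*Z) = -304 - 2*Z² + 68*Z)
f = 1 (f = (-1)² = 1)
1/(z(404) + 424231) + x(f) = 1/((-304 - 2*404² + 68*404) + 424231) + 1² = 1/((-304 - 2*163216 + 27472) + 424231) + 1 = 1/((-304 - 326432 + 27472) + 424231) + 1 = 1/(-299264 + 424231) + 1 = 1/124967 + 1 = 124968/124967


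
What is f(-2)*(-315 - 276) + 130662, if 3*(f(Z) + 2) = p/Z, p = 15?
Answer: 266643/2 ≈ 1.3332e+5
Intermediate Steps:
f(Z) = -2 + 5/Z (f(Z) = -2 + (15/Z)/3 = -2 + 5/Z)
f(-2)*(-315 - 276) + 130662 = (-2 + 5/(-2))*(-315 - 276) + 130662 = (-2 + 5*(-½))*(-591) + 130662 = (-2 - 5/2)*(-591) + 130662 = -9/2*(-591) + 130662 = 5319/2 + 130662 = 266643/2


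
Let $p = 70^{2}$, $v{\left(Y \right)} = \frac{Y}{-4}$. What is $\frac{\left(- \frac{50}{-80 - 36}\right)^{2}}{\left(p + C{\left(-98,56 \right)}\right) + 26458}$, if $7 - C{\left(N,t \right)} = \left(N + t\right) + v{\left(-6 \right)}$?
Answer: $\frac{625}{105648102} \approx 5.9159 \cdot 10^{-6}$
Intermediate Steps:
$v{\left(Y \right)} = - \frac{Y}{4}$ ($v{\left(Y \right)} = Y \left(- \frac{1}{4}\right) = - \frac{Y}{4}$)
$C{\left(N,t \right)} = \frac{11}{2} - N - t$ ($C{\left(N,t \right)} = 7 - \left(\left(N + t\right) - - \frac{3}{2}\right) = 7 - \left(\left(N + t\right) + \frac{3}{2}\right) = 7 - \left(\frac{3}{2} + N + t\right) = \frac{11}{2} - N - t$)
$p = 4900$
$\frac{\left(- \frac{50}{-80 - 36}\right)^{2}}{\left(p + C{\left(-98,56 \right)}\right) + 26458} = \frac{\left(- \frac{50}{-80 - 36}\right)^{2}}{\left(4900 - - \frac{95}{2}\right) + 26458} = \frac{\left(- \frac{50}{-116}\right)^{2}}{\left(4900 + \left(\frac{11}{2} + 98 - 56\right)\right) + 26458} = \frac{\left(\left(-50\right) \left(- \frac{1}{116}\right)\right)^{2}}{\left(4900 + \frac{95}{2}\right) + 26458} = \frac{\left(\frac{25}{58}\right)^{2}}{\frac{9895}{2} + 26458} = \frac{625}{3364 \cdot \frac{62811}{2}} = \frac{625}{3364} \cdot \frac{2}{62811} = \frac{625}{105648102}$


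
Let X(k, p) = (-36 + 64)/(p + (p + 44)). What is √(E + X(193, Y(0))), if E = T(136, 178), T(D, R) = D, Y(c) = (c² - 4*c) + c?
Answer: 3*√1837/11 ≈ 11.689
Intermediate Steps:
Y(c) = c² - 3*c
X(k, p) = 28/(44 + 2*p) (X(k, p) = 28/(p + (44 + p)) = 28/(44 + 2*p))
E = 136
√(E + X(193, Y(0))) = √(136 + 14/(22 + 0*(-3 + 0))) = √(136 + 14/(22 + 0*(-3))) = √(136 + 14/(22 + 0)) = √(136 + 14/22) = √(136 + 14*(1/22)) = √(136 + 7/11) = √(1503/11) = 3*√1837/11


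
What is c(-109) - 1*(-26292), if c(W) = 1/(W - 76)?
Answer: 4864019/185 ≈ 26292.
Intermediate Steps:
c(W) = 1/(-76 + W)
c(-109) - 1*(-26292) = 1/(-76 - 109) - 1*(-26292) = 1/(-185) + 26292 = -1/185 + 26292 = 4864019/185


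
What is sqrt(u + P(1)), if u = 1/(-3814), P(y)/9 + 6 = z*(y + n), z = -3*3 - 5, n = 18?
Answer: I*sqrt(35610070822)/3814 ≈ 49.477*I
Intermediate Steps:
z = -14 (z = -9 - 5 = -14)
P(y) = -2322 - 126*y (P(y) = -54 + 9*(-14*(y + 18)) = -54 + 9*(-14*(18 + y)) = -54 + 9*(-252 - 14*y) = -54 + (-2268 - 126*y) = -2322 - 126*y)
u = -1/3814 ≈ -0.00026219
sqrt(u + P(1)) = sqrt(-1/3814 + (-2322 - 126*1)) = sqrt(-1/3814 + (-2322 - 126)) = sqrt(-1/3814 - 2448) = sqrt(-9336673/3814) = I*sqrt(35610070822)/3814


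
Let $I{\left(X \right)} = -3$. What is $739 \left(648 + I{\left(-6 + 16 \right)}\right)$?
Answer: $476655$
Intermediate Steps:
$739 \left(648 + I{\left(-6 + 16 \right)}\right) = 739 \left(648 - 3\right) = 739 \cdot 645 = 476655$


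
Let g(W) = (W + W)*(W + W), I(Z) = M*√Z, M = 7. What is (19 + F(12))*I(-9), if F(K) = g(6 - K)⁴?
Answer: 9029616015*I ≈ 9.0296e+9*I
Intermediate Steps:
I(Z) = 7*√Z
g(W) = 4*W² (g(W) = (2*W)*(2*W) = 4*W²)
F(K) = 256*(6 - K)⁸ (F(K) = (4*(6 - K)²)⁴ = 256*(6 - K)⁸)
(19 + F(12))*I(-9) = (19 + 256*(-6 + 12)⁸)*(7*√(-9)) = (19 + 256*6⁸)*(7*(3*I)) = (19 + 256*1679616)*(21*I) = (19 + 429981696)*(21*I) = 429981715*(21*I) = 9029616015*I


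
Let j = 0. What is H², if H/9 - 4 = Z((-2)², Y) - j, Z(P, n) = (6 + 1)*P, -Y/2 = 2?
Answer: 82944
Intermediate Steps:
Y = -4 (Y = -2*2 = -4)
Z(P, n) = 7*P
H = 288 (H = 36 + 9*(7*(-2)² - 1*0) = 36 + 9*(7*4 + 0) = 36 + 9*(28 + 0) = 36 + 9*28 = 36 + 252 = 288)
H² = 288² = 82944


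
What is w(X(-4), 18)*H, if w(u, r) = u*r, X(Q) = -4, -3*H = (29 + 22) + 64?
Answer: 2760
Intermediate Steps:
H = -115/3 (H = -((29 + 22) + 64)/3 = -(51 + 64)/3 = -1/3*115 = -115/3 ≈ -38.333)
w(u, r) = r*u
w(X(-4), 18)*H = (18*(-4))*(-115/3) = -72*(-115/3) = 2760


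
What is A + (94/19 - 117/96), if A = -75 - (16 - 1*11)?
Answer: -46373/608 ≈ -76.271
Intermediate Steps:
A = -80 (A = -75 - (16 - 11) = -75 - 1*5 = -75 - 5 = -80)
A + (94/19 - 117/96) = -80 + (94/19 - 117/96) = -80 + (94*(1/19) - 117*1/96) = -80 + (94/19 - 39/32) = -80 + 2267/608 = -46373/608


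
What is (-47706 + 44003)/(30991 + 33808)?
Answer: -529/9257 ≈ -0.057146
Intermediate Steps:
(-47706 + 44003)/(30991 + 33808) = -3703/64799 = -3703*1/64799 = -529/9257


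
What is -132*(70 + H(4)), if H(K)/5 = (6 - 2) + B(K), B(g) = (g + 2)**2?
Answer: -35640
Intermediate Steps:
B(g) = (2 + g)**2
H(K) = 20 + 5*(2 + K)**2 (H(K) = 5*((6 - 2) + (2 + K)**2) = 5*(4 + (2 + K)**2) = 20 + 5*(2 + K)**2)
-132*(70 + H(4)) = -132*(70 + (20 + 5*(2 + 4)**2)) = -132*(70 + (20 + 5*6**2)) = -132*(70 + (20 + 5*36)) = -132*(70 + (20 + 180)) = -132*(70 + 200) = -132*270 = -35640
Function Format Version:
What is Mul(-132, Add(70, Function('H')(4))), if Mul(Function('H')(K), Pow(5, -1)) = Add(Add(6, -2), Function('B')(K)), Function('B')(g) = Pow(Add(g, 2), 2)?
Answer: -35640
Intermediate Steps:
Function('B')(g) = Pow(Add(2, g), 2)
Function('H')(K) = Add(20, Mul(5, Pow(Add(2, K), 2))) (Function('H')(K) = Mul(5, Add(Add(6, -2), Pow(Add(2, K), 2))) = Mul(5, Add(4, Pow(Add(2, K), 2))) = Add(20, Mul(5, Pow(Add(2, K), 2))))
Mul(-132, Add(70, Function('H')(4))) = Mul(-132, Add(70, Add(20, Mul(5, Pow(Add(2, 4), 2))))) = Mul(-132, Add(70, Add(20, Mul(5, Pow(6, 2))))) = Mul(-132, Add(70, Add(20, Mul(5, 36)))) = Mul(-132, Add(70, Add(20, 180))) = Mul(-132, Add(70, 200)) = Mul(-132, 270) = -35640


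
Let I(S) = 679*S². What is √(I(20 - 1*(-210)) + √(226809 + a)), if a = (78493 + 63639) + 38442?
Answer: √(35919100 + √407383) ≈ 5993.3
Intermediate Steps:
a = 180574 (a = 142132 + 38442 = 180574)
√(I(20 - 1*(-210)) + √(226809 + a)) = √(679*(20 - 1*(-210))² + √(226809 + 180574)) = √(679*(20 + 210)² + √407383) = √(679*230² + √407383) = √(679*52900 + √407383) = √(35919100 + √407383)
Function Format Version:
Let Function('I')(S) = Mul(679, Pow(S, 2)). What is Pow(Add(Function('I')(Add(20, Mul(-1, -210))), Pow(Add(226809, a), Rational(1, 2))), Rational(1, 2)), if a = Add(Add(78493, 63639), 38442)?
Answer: Pow(Add(35919100, Pow(407383, Rational(1, 2))), Rational(1, 2)) ≈ 5993.3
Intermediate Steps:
a = 180574 (a = Add(142132, 38442) = 180574)
Pow(Add(Function('I')(Add(20, Mul(-1, -210))), Pow(Add(226809, a), Rational(1, 2))), Rational(1, 2)) = Pow(Add(Mul(679, Pow(Add(20, Mul(-1, -210)), 2)), Pow(Add(226809, 180574), Rational(1, 2))), Rational(1, 2)) = Pow(Add(Mul(679, Pow(Add(20, 210), 2)), Pow(407383, Rational(1, 2))), Rational(1, 2)) = Pow(Add(Mul(679, Pow(230, 2)), Pow(407383, Rational(1, 2))), Rational(1, 2)) = Pow(Add(Mul(679, 52900), Pow(407383, Rational(1, 2))), Rational(1, 2)) = Pow(Add(35919100, Pow(407383, Rational(1, 2))), Rational(1, 2))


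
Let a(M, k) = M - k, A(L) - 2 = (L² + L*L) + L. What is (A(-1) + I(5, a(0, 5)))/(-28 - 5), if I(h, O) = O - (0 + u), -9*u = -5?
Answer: 23/297 ≈ 0.077441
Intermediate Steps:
u = 5/9 (u = -⅑*(-5) = 5/9 ≈ 0.55556)
A(L) = 2 + L + 2*L² (A(L) = 2 + ((L² + L*L) + L) = 2 + ((L² + L²) + L) = 2 + (2*L² + L) = 2 + (L + 2*L²) = 2 + L + 2*L²)
I(h, O) = -5/9 + O (I(h, O) = O - (0 + 5/9) = O - 1*5/9 = O - 5/9 = -5/9 + O)
(A(-1) + I(5, a(0, 5)))/(-28 - 5) = ((2 - 1 + 2*(-1)²) + (-5/9 + (0 - 1*5)))/(-28 - 5) = ((2 - 1 + 2*1) + (-5/9 + (0 - 5)))/(-33) = -((2 - 1 + 2) + (-5/9 - 5))/33 = -(3 - 50/9)/33 = -1/33*(-23/9) = 23/297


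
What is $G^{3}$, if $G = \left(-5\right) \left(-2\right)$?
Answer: $1000$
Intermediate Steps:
$G = 10$
$G^{3} = 10^{3} = 1000$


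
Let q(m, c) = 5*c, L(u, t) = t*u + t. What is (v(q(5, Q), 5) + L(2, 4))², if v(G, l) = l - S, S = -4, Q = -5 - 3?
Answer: 441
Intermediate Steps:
Q = -8
L(u, t) = t + t*u
v(G, l) = 4 + l (v(G, l) = l - 1*(-4) = l + 4 = 4 + l)
(v(q(5, Q), 5) + L(2, 4))² = ((4 + 5) + 4*(1 + 2))² = (9 + 4*3)² = (9 + 12)² = 21² = 441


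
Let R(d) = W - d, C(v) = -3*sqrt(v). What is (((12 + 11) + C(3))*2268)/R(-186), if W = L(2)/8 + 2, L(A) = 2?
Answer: 69552/251 - 9072*sqrt(3)/251 ≈ 214.50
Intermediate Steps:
W = 9/4 (W = 2/8 + 2 = 2*(1/8) + 2 = 1/4 + 2 = 9/4 ≈ 2.2500)
R(d) = 9/4 - d
(((12 + 11) + C(3))*2268)/R(-186) = (((12 + 11) - 3*sqrt(3))*2268)/(9/4 - 1*(-186)) = ((23 - 3*sqrt(3))*2268)/(9/4 + 186) = (52164 - 6804*sqrt(3))/(753/4) = (52164 - 6804*sqrt(3))*(4/753) = 69552/251 - 9072*sqrt(3)/251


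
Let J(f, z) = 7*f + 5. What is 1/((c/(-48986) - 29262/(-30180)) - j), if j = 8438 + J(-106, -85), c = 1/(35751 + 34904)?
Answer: -870468116245/6702630972546351 ≈ -0.00012987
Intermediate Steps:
c = 1/70655 ≈ 1.4153e-5
J(f, z) = 5 + 7*f
j = 7701 (j = 8438 + (5 + 7*(-106)) = 8438 + (5 - 742) = 8438 - 737 = 7701)
1/((c/(-48986) - 29262/(-30180)) - j) = 1/(((1/70655)/(-48986) - 29262/(-30180)) - 1*7701) = 1/(((1/70655)*(-1/48986) - 29262*(-1/30180)) - 7701) = 1/((-1/3461105830 + 4877/5030) - 7701) = 1/(843990656394/870468116245 - 7701) = 1/(-6702630972546351/870468116245) = -870468116245/6702630972546351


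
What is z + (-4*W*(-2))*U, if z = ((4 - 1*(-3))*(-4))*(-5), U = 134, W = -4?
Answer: -4148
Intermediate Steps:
z = 140 (z = ((4 + 3)*(-4))*(-5) = (7*(-4))*(-5) = -28*(-5) = 140)
z + (-4*W*(-2))*U = 140 + (-4*(-4)*(-2))*134 = 140 + (16*(-2))*134 = 140 - 32*134 = 140 - 4288 = -4148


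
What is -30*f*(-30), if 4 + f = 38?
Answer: 30600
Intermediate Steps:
f = 34 (f = -4 + 38 = 34)
-30*f*(-30) = -30*34*(-30) = -1020*(-30) = 30600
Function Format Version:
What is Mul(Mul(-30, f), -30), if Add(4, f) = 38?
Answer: 30600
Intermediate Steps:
f = 34 (f = Add(-4, 38) = 34)
Mul(Mul(-30, f), -30) = Mul(Mul(-30, 34), -30) = Mul(-1020, -30) = 30600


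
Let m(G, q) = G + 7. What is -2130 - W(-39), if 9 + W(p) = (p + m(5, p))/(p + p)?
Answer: -55155/26 ≈ -2121.3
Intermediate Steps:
m(G, q) = 7 + G
W(p) = -9 + (12 + p)/(2*p) (W(p) = -9 + (p + (7 + 5))/(p + p) = -9 + (p + 12)/((2*p)) = -9 + (12 + p)*(1/(2*p)) = -9 + (12 + p)/(2*p))
-2130 - W(-39) = -2130 - (-17/2 + 6/(-39)) = -2130 - (-17/2 + 6*(-1/39)) = -2130 - (-17/2 - 2/13) = -2130 - 1*(-225/26) = -2130 + 225/26 = -55155/26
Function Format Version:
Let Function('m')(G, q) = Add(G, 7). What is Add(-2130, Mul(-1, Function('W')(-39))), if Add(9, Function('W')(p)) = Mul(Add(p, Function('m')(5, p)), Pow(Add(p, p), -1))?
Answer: Rational(-55155, 26) ≈ -2121.3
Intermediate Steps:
Function('m')(G, q) = Add(7, G)
Function('W')(p) = Add(-9, Mul(Rational(1, 2), Pow(p, -1), Add(12, p))) (Function('W')(p) = Add(-9, Mul(Add(p, Add(7, 5)), Pow(Add(p, p), -1))) = Add(-9, Mul(Add(p, 12), Pow(Mul(2, p), -1))) = Add(-9, Mul(Add(12, p), Mul(Rational(1, 2), Pow(p, -1)))) = Add(-9, Mul(Rational(1, 2), Pow(p, -1), Add(12, p))))
Add(-2130, Mul(-1, Function('W')(-39))) = Add(-2130, Mul(-1, Add(Rational(-17, 2), Mul(6, Pow(-39, -1))))) = Add(-2130, Mul(-1, Add(Rational(-17, 2), Mul(6, Rational(-1, 39))))) = Add(-2130, Mul(-1, Add(Rational(-17, 2), Rational(-2, 13)))) = Add(-2130, Mul(-1, Rational(-225, 26))) = Add(-2130, Rational(225, 26)) = Rational(-55155, 26)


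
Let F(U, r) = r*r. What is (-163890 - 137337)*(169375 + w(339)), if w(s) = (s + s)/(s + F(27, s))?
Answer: -8673455232477/170 ≈ -5.1020e+10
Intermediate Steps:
F(U, r) = r²
w(s) = 2*s/(s + s²) (w(s) = (s + s)/(s + s²) = (2*s)/(s + s²) = 2*s/(s + s²))
(-163890 - 137337)*(169375 + w(339)) = (-163890 - 137337)*(169375 + 2/(1 + 339)) = -301227*(169375 + 2/340) = -301227*(169375 + 2*(1/340)) = -301227*(169375 + 1/170) = -301227*28793751/170 = -8673455232477/170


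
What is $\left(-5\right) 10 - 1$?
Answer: $-51$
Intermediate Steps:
$\left(-5\right) 10 - 1 = -50 - 1 = -51$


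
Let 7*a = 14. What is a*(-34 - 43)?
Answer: -154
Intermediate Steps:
a = 2 (a = (⅐)*14 = 2)
a*(-34 - 43) = 2*(-34 - 43) = 2*(-77) = -154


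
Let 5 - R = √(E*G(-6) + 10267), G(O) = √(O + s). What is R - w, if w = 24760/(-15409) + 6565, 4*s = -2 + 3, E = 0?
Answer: -101058280/15409 - √10267 ≈ -6659.7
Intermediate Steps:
s = ¼ (s = (-2 + 3)/4 = (¼)*1 = ¼ ≈ 0.25000)
G(O) = √(¼ + O) (G(O) = √(O + ¼) = √(¼ + O))
R = 5 - √10267 (R = 5 - √(0*(√(1 + 4*(-6))/2) + 10267) = 5 - √(0*(√(1 - 24)/2) + 10267) = 5 - √(0*(√(-23)/2) + 10267) = 5 - √(0*((I*√23)/2) + 10267) = 5 - √(0*(I*√23/2) + 10267) = 5 - √(0 + 10267) = 5 - √10267 ≈ -96.326)
w = 101135325/15409 (w = 24760*(-1/15409) + 6565 = -24760/15409 + 6565 = 101135325/15409 ≈ 6563.4)
R - w = (5 - √10267) - 1*101135325/15409 = (5 - √10267) - 101135325/15409 = -101058280/15409 - √10267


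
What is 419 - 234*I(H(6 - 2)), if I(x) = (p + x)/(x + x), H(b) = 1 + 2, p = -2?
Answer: 380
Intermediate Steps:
H(b) = 3
I(x) = (-2 + x)/(2*x) (I(x) = (-2 + x)/(x + x) = (-2 + x)/((2*x)) = (-2 + x)*(1/(2*x)) = (-2 + x)/(2*x))
419 - 234*I(H(6 - 2)) = 419 - 117*(-2 + 3)/3 = 419 - 117/3 = 419 - 234*1/6 = 419 - 39 = 380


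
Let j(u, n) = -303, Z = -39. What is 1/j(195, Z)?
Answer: -1/303 ≈ -0.0033003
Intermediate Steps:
1/j(195, Z) = 1/(-303) = -1/303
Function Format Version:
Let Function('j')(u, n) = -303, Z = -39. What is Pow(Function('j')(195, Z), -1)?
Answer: Rational(-1, 303) ≈ -0.0033003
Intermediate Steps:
Pow(Function('j')(195, Z), -1) = Pow(-303, -1) = Rational(-1, 303)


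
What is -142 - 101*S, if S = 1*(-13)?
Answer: 1171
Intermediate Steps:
S = -13
-142 - 101*S = -142 - 101*(-13) = -142 + 1313 = 1171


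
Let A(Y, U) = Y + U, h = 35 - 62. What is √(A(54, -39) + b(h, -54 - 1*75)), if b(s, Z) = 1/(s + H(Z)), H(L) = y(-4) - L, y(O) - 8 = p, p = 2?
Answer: 41*√7/28 ≈ 3.8741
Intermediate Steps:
y(O) = 10 (y(O) = 8 + 2 = 10)
H(L) = 10 - L
h = -27
b(s, Z) = 1/(10 + s - Z) (b(s, Z) = 1/(s + (10 - Z)) = 1/(10 + s - Z))
A(Y, U) = U + Y
√(A(54, -39) + b(h, -54 - 1*75)) = √((-39 + 54) + 1/(10 - 27 - (-54 - 1*75))) = √(15 + 1/(10 - 27 - (-54 - 75))) = √(15 + 1/(10 - 27 - 1*(-129))) = √(15 + 1/(10 - 27 + 129)) = √(15 + 1/112) = √(1681/112) = 41*√7/28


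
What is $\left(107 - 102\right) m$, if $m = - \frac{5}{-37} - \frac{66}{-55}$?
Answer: $\frac{247}{37} \approx 6.6757$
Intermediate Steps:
$m = \frac{247}{185}$ ($m = \left(-5\right) \left(- \frac{1}{37}\right) - - \frac{6}{5} = \frac{5}{37} + \frac{6}{5} = \frac{247}{185} \approx 1.3351$)
$\left(107 - 102\right) m = \left(107 - 102\right) \frac{247}{185} = 5 \cdot \frac{247}{185} = \frac{247}{37}$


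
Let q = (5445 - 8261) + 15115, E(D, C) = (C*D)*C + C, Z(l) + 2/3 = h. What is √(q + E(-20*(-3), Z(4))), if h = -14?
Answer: 9*√311 ≈ 158.72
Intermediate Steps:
Z(l) = -44/3 (Z(l) = -⅔ - 14 = -44/3)
E(D, C) = C + D*C² (E(D, C) = D*C² + C = C + D*C²)
q = 12299 (q = -2816 + 15115 = 12299)
√(q + E(-20*(-3), Z(4))) = √(12299 - 44*(1 - (-880)*(-3)/3)/3) = √(12299 - 44*(1 - 44/3*60)/3) = √(12299 - 44*(1 - 880)/3) = √(12299 - 44/3*(-879)) = √(12299 + 12892) = √25191 = 9*√311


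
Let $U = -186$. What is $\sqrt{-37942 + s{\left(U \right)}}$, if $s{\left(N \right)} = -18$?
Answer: $2 i \sqrt{9490} \approx 194.83 i$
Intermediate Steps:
$\sqrt{-37942 + s{\left(U \right)}} = \sqrt{-37942 - 18} = \sqrt{-37960} = 2 i \sqrt{9490}$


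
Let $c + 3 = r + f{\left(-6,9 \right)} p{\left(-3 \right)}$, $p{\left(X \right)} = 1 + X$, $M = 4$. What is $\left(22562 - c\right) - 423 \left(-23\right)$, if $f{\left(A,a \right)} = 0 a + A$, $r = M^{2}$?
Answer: $32266$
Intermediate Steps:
$r = 16$ ($r = 4^{2} = 16$)
$f{\left(A,a \right)} = A$ ($f{\left(A,a \right)} = 0 + A = A$)
$c = 25$ ($c = -3 + \left(16 - 6 \left(1 - 3\right)\right) = -3 + \left(16 - -12\right) = -3 + \left(16 + 12\right) = -3 + 28 = 25$)
$\left(22562 - c\right) - 423 \left(-23\right) = \left(22562 - 25\right) - 423 \left(-23\right) = \left(22562 - 25\right) - -9729 = 22537 + 9729 = 32266$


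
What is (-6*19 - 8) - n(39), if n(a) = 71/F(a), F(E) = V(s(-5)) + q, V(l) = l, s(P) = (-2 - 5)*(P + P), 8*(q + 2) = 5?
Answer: -67546/549 ≈ -123.03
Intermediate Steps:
q = -11/8 (q = -2 + (⅛)*5 = -2 + 5/8 = -11/8 ≈ -1.3750)
s(P) = -14*P
F(E) = 549/8 (F(E) = -14*(-5) - 11/8 = 70 - 11/8 = 549/8)
n(a) = 568/549 (n(a) = 71/(549/8) = 71*(8/549) = 568/549)
(-6*19 - 8) - n(39) = (-6*19 - 8) - 1*568/549 = (-114 - 8) - 568/549 = -122 - 568/549 = -67546/549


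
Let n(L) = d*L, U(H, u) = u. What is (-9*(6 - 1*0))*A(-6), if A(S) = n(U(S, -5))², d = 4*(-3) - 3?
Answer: -303750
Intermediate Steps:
d = -15 (d = -12 - 3 = -15)
n(L) = -15*L
A(S) = 5625 (A(S) = (-15*(-5))² = 75² = 5625)
(-9*(6 - 1*0))*A(-6) = -9*(6 - 1*0)*5625 = -9*(6 + 0)*5625 = -9*6*5625 = -54*5625 = -303750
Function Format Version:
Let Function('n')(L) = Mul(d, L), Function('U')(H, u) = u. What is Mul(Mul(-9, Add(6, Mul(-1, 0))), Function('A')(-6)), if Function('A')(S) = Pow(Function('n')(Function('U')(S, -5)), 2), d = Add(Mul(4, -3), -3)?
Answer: -303750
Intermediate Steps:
d = -15 (d = Add(-12, -3) = -15)
Function('n')(L) = Mul(-15, L)
Function('A')(S) = 5625 (Function('A')(S) = Pow(Mul(-15, -5), 2) = Pow(75, 2) = 5625)
Mul(Mul(-9, Add(6, Mul(-1, 0))), Function('A')(-6)) = Mul(Mul(-9, Add(6, Mul(-1, 0))), 5625) = Mul(Mul(-9, Add(6, 0)), 5625) = Mul(Mul(-9, 6), 5625) = Mul(-54, 5625) = -303750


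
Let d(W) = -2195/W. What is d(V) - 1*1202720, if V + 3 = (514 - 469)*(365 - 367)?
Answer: -111850765/93 ≈ -1.2027e+6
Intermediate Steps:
V = -93 (V = -3 + (514 - 469)*(365 - 367) = -3 + 45*(-2) = -3 - 90 = -93)
d(V) - 1*1202720 = -2195/(-93) - 1*1202720 = -2195*(-1/93) - 1202720 = 2195/93 - 1202720 = -111850765/93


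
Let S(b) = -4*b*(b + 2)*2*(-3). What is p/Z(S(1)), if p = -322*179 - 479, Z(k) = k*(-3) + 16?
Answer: 58117/200 ≈ 290.58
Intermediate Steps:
S(b) = 24*b*(2 + b) (S(b) = -4*b*(2 + b)*2*(-3) = -8*b*(2 + b)*(-3) = 24*b*(2 + b))
Z(k) = 16 - 3*k (Z(k) = -3*k + 16 = 16 - 3*k)
p = -58117 (p = -57638 - 479 = -58117)
p/Z(S(1)) = -58117/(16 - 72*(2 + 1)) = -58117/(16 - 72*3) = -58117/(16 - 3*72) = -58117/(16 - 216) = -58117/(-200) = -58117*(-1/200) = 58117/200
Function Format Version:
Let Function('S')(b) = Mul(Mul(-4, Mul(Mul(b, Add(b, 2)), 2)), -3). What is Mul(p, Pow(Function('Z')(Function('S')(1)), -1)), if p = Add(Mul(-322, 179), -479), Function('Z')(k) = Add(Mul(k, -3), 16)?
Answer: Rational(58117, 200) ≈ 290.58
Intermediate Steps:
Function('S')(b) = Mul(24, b, Add(2, b)) (Function('S')(b) = Mul(Mul(-4, Mul(Mul(b, Add(2, b)), 2)), -3) = Mul(Mul(-4, Mul(2, b, Add(2, b))), -3) = Mul(Mul(-8, b, Add(2, b)), -3) = Mul(24, b, Add(2, b)))
Function('Z')(k) = Add(16, Mul(-3, k)) (Function('Z')(k) = Add(Mul(-3, k), 16) = Add(16, Mul(-3, k)))
p = -58117 (p = Add(-57638, -479) = -58117)
Mul(p, Pow(Function('Z')(Function('S')(1)), -1)) = Mul(-58117, Pow(Add(16, Mul(-3, Mul(24, 1, Add(2, 1)))), -1)) = Mul(-58117, Pow(Add(16, Mul(-3, Mul(24, 1, 3))), -1)) = Mul(-58117, Pow(Add(16, Mul(-3, 72)), -1)) = Mul(-58117, Pow(Add(16, -216), -1)) = Mul(-58117, Pow(-200, -1)) = Mul(-58117, Rational(-1, 200)) = Rational(58117, 200)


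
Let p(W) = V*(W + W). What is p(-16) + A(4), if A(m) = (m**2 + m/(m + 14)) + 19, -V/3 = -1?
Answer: -547/9 ≈ -60.778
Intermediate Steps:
V = 3 (V = -3*(-1) = 3)
p(W) = 6*W (p(W) = 3*(W + W) = 3*(2*W) = 6*W)
A(m) = 19 + m**2 + m/(14 + m) (A(m) = (m**2 + m/(14 + m)) + 19 = 19 + m**2 + m/(14 + m))
p(-16) + A(4) = 6*(-16) + (266 + 4**3 + 14*4**2 + 20*4)/(14 + 4) = -96 + (266 + 64 + 14*16 + 80)/18 = -96 + (266 + 64 + 224 + 80)/18 = -96 + (1/18)*634 = -96 + 317/9 = -547/9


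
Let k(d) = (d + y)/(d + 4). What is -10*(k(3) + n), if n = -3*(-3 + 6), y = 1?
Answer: 590/7 ≈ 84.286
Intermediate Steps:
n = -9 (n = -3*3 = -9)
k(d) = (1 + d)/(4 + d) (k(d) = (d + 1)/(d + 4) = (1 + d)/(4 + d))
-10*(k(3) + n) = -10*((1 + 3)/(4 + 3) - 9) = -10*(4/7 - 9) = -10*(-59/7) = 590/7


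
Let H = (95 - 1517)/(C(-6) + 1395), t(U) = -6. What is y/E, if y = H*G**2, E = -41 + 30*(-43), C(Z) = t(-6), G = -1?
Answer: 474/616253 ≈ 0.00076916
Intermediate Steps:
C(Z) = -6
H = -474/463 (H = (95 - 1517)/(-6 + 1395) = -1422/1389 = -1422*1/1389 = -474/463 ≈ -1.0238)
E = -1331 (E = -41 - 1290 = -1331)
y = -474/463 (y = -474/463*(-1)**2 = -474/463*1 = -474/463 ≈ -1.0238)
y/E = -474/463/(-1331) = -474/463*(-1/1331) = 474/616253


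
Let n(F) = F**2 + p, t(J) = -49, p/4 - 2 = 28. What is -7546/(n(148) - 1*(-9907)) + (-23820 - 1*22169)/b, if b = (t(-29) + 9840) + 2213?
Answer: -1559056943/383299724 ≈ -4.0675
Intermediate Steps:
p = 120 (p = 8 + 4*28 = 8 + 112 = 120)
b = 12004 (b = (-49 + 9840) + 2213 = 9791 + 2213 = 12004)
n(F) = 120 + F**2 (n(F) = F**2 + 120 = 120 + F**2)
-7546/(n(148) - 1*(-9907)) + (-23820 - 1*22169)/b = -7546/((120 + 148**2) - 1*(-9907)) + (-23820 - 1*22169)/12004 = -7546/((120 + 21904) + 9907) + (-23820 - 22169)*(1/12004) = -7546/(22024 + 9907) - 45989*1/12004 = -7546/31931 - 45989/12004 = -1559056943/383299724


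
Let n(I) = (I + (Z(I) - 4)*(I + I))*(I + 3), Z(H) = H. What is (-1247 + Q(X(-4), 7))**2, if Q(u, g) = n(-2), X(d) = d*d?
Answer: 1500625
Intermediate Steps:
X(d) = d**2
n(I) = (3 + I)*(I + 2*I*(-4 + I)) (n(I) = (I + (I - 4)*(I + I))*(I + 3) = (I + (-4 + I)*(2*I))*(3 + I) = (I + 2*I*(-4 + I))*(3 + I) = (3 + I)*(I + 2*I*(-4 + I)))
Q(u, g) = 22 (Q(u, g) = -2*(-21 - 1*(-2) + 2*(-2)**2) = -2*(-21 + 2 + 2*4) = -2*(-21 + 2 + 8) = -2*(-11) = 22)
(-1247 + Q(X(-4), 7))**2 = (-1247 + 22)**2 = (-1225)**2 = 1500625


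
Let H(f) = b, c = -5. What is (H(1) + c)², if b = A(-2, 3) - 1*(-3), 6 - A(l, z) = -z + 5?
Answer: 4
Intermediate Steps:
A(l, z) = 1 + z (A(l, z) = 6 - (-z + 5) = 6 - (5 - z) = 6 + (-5 + z) = 1 + z)
b = 7 (b = (1 + 3) - 1*(-3) = 4 + 3 = 7)
H(f) = 7
(H(1) + c)² = (7 - 5)² = 2² = 4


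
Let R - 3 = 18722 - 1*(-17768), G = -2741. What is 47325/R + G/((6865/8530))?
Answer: -170581618753/50104889 ≈ -3404.5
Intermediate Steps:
R = 36493 (R = 3 + (18722 - 1*(-17768)) = 3 + (18722 + 17768) = 3 + 36490 = 36493)
47325/R + G/((6865/8530)) = 47325/36493 - 2741/(6865/8530) = 47325*(1/36493) - 2741/(6865*(1/8530)) = 47325/36493 - 2741/1373/1706 = 47325/36493 - 2741*1706/1373 = 47325/36493 - 4676146/1373 = -170581618753/50104889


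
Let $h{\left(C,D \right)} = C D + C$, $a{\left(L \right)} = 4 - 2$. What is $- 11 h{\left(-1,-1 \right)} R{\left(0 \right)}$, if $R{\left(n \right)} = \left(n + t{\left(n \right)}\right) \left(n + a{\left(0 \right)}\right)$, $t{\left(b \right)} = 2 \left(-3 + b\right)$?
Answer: $0$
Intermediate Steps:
$t{\left(b \right)} = -6 + 2 b$
$a{\left(L \right)} = 2$
$h{\left(C,D \right)} = C + C D$
$R{\left(n \right)} = \left(-6 + 3 n\right) \left(2 + n\right)$ ($R{\left(n \right)} = \left(n + \left(-6 + 2 n\right)\right) \left(n + 2\right) = \left(-6 + 3 n\right) \left(2 + n\right)$)
$- 11 h{\left(-1,-1 \right)} R{\left(0 \right)} = - 11 \left(- (1 - 1)\right) \left(-12 + 3 \cdot 0^{2}\right) = - 11 \left(\left(-1\right) 0\right) \left(-12 + 3 \cdot 0\right) = \left(-11\right) 0 \left(-12 + 0\right) = 0 \left(-12\right) = 0$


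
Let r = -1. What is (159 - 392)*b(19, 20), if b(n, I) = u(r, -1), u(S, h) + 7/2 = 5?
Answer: -699/2 ≈ -349.50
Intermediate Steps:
u(S, h) = 3/2 (u(S, h) = -7/2 + 5 = 3/2)
b(n, I) = 3/2
(159 - 392)*b(19, 20) = (159 - 392)*(3/2) = -233*3/2 = -699/2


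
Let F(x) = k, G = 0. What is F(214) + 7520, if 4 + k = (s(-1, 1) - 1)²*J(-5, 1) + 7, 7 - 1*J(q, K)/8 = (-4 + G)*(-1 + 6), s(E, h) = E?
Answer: 8387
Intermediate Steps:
J(q, K) = 216 (J(q, K) = 56 - 8*(-4 + 0)*(-1 + 6) = 56 - (-32)*5 = 56 - 8*(-20) = 56 + 160 = 216)
k = 867 (k = -4 + ((-1 - 1)²*216 + 7) = -4 + ((-2)²*216 + 7) = -4 + (4*216 + 7) = -4 + (864 + 7) = -4 + 871 = 867)
F(x) = 867
F(214) + 7520 = 867 + 7520 = 8387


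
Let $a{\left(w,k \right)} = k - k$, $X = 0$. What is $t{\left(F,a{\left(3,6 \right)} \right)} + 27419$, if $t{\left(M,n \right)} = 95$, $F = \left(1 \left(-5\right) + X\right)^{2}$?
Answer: $27514$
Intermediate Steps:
$a{\left(w,k \right)} = 0$
$F = 25$ ($F = \left(1 \left(-5\right) + 0\right)^{2} = \left(-5 + 0\right)^{2} = \left(-5\right)^{2} = 25$)
$t{\left(F,a{\left(3,6 \right)} \right)} + 27419 = 95 + 27419 = 27514$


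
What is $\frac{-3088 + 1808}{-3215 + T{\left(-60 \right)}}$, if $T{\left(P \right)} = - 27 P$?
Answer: $\frac{256}{319} \approx 0.80251$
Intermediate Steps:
$\frac{-3088 + 1808}{-3215 + T{\left(-60 \right)}} = \frac{-3088 + 1808}{-3215 - -1620} = - \frac{1280}{-3215 + 1620} = - \frac{1280}{-1595} = \left(-1280\right) \left(- \frac{1}{1595}\right) = \frac{256}{319}$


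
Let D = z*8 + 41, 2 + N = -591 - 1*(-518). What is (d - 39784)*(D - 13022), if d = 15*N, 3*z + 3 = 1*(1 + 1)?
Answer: 1593446459/3 ≈ 5.3115e+8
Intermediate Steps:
N = -75 (N = -2 + (-591 - 1*(-518)) = -2 + (-591 + 518) = -2 - 73 = -75)
z = -1/3 (z = -1 + (1*(1 + 1))/3 = -1 + (1*2)/3 = -1 + (1/3)*2 = -1 + 2/3 = -1/3 ≈ -0.33333)
d = -1125 (d = 15*(-75) = -1125)
D = 115/3 (D = -1/3*8 + 41 = -8/3 + 41 = 115/3 ≈ 38.333)
(d - 39784)*(D - 13022) = (-1125 - 39784)*(115/3 - 13022) = -40909*(-38951/3) = 1593446459/3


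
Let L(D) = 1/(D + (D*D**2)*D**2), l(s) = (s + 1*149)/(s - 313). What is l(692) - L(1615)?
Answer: 9239716139644992211/4163914883383415210 ≈ 2.2190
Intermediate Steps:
l(s) = (149 + s)/(-313 + s) (l(s) = (s + 149)/(-313 + s) = (149 + s)/(-313 + s))
L(D) = 1/(D + D**5) (L(D) = 1/(D + D**3*D**2) = 1/(D + D**5))
l(692) - L(1615) = (149 + 692)/(-313 + 692) - 1/(1615 + 1615**5) = 841/379 - 1/(1615 + 10986582805759375) = (1/379)*841 - 1/10986582805760990 = 841/379 - 1*1/10986582805760990 = 841/379 - 1/10986582805760990 = 9239716139644992211/4163914883383415210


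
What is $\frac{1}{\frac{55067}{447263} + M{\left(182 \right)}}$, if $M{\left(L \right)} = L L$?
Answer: $\frac{447263}{14815194679} \approx 3.0189 \cdot 10^{-5}$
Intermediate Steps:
$M{\left(L \right)} = L^{2}$
$\frac{1}{\frac{55067}{447263} + M{\left(182 \right)}} = \frac{1}{\frac{55067}{447263} + 182^{2}} = \frac{1}{55067 \cdot \frac{1}{447263} + 33124} = \frac{1}{\frac{55067}{447263} + 33124} = \frac{1}{\frac{14815194679}{447263}} = \frac{447263}{14815194679}$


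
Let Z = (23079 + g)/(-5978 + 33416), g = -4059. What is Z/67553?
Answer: 3170/308919869 ≈ 1.0262e-5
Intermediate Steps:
Z = 3170/4573 (Z = (23079 - 4059)/(-5978 + 33416) = 19020/27438 = 19020*(1/27438) = 3170/4573 ≈ 0.69320)
Z/67553 = (3170/4573)/67553 = (3170/4573)*(1/67553) = 3170/308919869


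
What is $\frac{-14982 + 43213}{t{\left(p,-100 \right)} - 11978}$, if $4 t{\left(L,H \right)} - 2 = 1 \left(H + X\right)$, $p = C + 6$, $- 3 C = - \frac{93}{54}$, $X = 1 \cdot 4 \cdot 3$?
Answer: $- \frac{56462}{23999} \approx -2.3527$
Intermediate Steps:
$X = 12$ ($X = 4 \cdot 3 = 12$)
$C = \frac{31}{54}$ ($C = - \frac{\left(-93\right) \frac{1}{54}}{3} = \left(- \frac{1}{3}\right) \left(- \frac{31}{18}\right) = \frac{31}{54} \approx 0.57407$)
$p = \frac{355}{54}$ ($p = \frac{31}{54} + 6 = \frac{355}{54} \approx 6.5741$)
$t{\left(L,H \right)} = \frac{7}{2} + \frac{H}{4}$ ($t{\left(L,H \right)} = \frac{1}{2} + \frac{1 \left(H + 12\right)}{4} = \frac{1}{2} + \frac{1 \left(12 + H\right)}{4} = \frac{1}{2} + \frac{12 + H}{4} = \frac{1}{2} + \left(3 + \frac{H}{4}\right) = \frac{7}{2} + \frac{H}{4}$)
$\frac{-14982 + 43213}{t{\left(p,-100 \right)} - 11978} = \frac{-14982 + 43213}{\left(\frac{7}{2} + \frac{1}{4} \left(-100\right)\right) - 11978} = \frac{28231}{\left(\frac{7}{2} - 25\right) - 11978} = \frac{28231}{- \frac{43}{2} - 11978} = \frac{28231}{- \frac{23999}{2}} = 28231 \left(- \frac{2}{23999}\right) = - \frac{56462}{23999}$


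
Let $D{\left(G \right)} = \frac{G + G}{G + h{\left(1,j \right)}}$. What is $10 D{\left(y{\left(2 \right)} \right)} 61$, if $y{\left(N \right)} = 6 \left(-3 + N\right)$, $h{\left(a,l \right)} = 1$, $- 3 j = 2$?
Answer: $1464$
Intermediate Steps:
$j = - \frac{2}{3}$ ($j = \left(- \frac{1}{3}\right) 2 = - \frac{2}{3} \approx -0.66667$)
$y{\left(N \right)} = -18 + 6 N$
$D{\left(G \right)} = \frac{2 G}{1 + G}$ ($D{\left(G \right)} = \frac{G + G}{G + 1} = \frac{2 G}{1 + G}$)
$10 D{\left(y{\left(2 \right)} \right)} 61 = 10 \frac{2 \left(-18 + 6 \cdot 2\right)}{1 + \left(-18 + 6 \cdot 2\right)} 61 = 10 \frac{2 \left(-18 + 12\right)}{1 + \left(-18 + 12\right)} 61 = 10 \cdot 2 \left(-6\right) \frac{1}{1 - 6} \cdot 61 = 10 \cdot 2 \left(-6\right) \frac{1}{-5} \cdot 61 = 10 \cdot 2 \left(-6\right) \left(- \frac{1}{5}\right) 61 = 10 \cdot \frac{12}{5} \cdot 61 = 24 \cdot 61 = 1464$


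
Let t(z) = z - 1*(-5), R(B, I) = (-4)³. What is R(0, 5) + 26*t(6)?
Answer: 222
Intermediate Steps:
R(B, I) = -64
t(z) = 5 + z (t(z) = z + 5 = 5 + z)
R(0, 5) + 26*t(6) = -64 + 26*(5 + 6) = -64 + 26*11 = -64 + 286 = 222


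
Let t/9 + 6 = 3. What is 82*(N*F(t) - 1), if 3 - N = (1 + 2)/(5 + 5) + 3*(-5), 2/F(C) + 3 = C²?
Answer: -47191/605 ≈ -78.002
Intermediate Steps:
t = -27 (t = -54 + 9*3 = -54 + 27 = -27)
F(C) = 2/(-3 + C²)
N = 177/10 (N = 3 - ((1 + 2)/(5 + 5) + 3*(-5)) = 3 - (3/10 - 15) = 3 - 1*(-147/10) = 3 + 147/10 = 177/10 ≈ 17.700)
82*(N*F(t) - 1) = 82*(177*(2/(-3 + (-27)²))/10 - 1) = 82*(177*(2/(-3 + 729))/10 - 1) = 82*(177*(2/726)/10 - 1) = 82*(177*(2*(1/726))/10 - 1) = 82*((177/10)*(1/363) - 1) = 82*(59/1210 - 1) = 82*(-1151/1210) = -47191/605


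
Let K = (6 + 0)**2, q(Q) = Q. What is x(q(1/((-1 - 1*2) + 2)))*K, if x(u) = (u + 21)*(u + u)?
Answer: -1440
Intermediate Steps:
K = 36 (K = 6**2 = 36)
x(u) = 2*u*(21 + u) (x(u) = (21 + u)*(2*u) = 2*u*(21 + u))
x(q(1/((-1 - 1*2) + 2)))*K = (2*(21 + 1/((-1 - 1*2) + 2))/((-1 - 1*2) + 2))*36 = (2*(21 + 1/((-1 - 2) + 2))/((-1 - 2) + 2))*36 = (2*(21 + 1/(-3 + 2))/(-3 + 2))*36 = (2*(21 + 1/(-1))/(-1))*36 = (2*(-1)*(21 - 1))*36 = (2*(-1)*20)*36 = -40*36 = -1440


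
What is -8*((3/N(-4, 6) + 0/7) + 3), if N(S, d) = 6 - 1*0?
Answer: -28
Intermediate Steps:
N(S, d) = 6 (N(S, d) = 6 + 0 = 6)
-8*((3/N(-4, 6) + 0/7) + 3) = -8*((3/6 + 0/7) + 3) = -8*((3*(1/6) + 0*(1/7)) + 3) = -8*((1/2 + 0) + 3) = -8*(1/2 + 3) = -8*7/2 = -28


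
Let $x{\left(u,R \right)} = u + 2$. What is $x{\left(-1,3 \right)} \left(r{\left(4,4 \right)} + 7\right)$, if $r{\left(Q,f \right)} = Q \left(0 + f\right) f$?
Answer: $71$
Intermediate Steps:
$x{\left(u,R \right)} = 2 + u$
$r{\left(Q,f \right)} = Q f^{2}$ ($r{\left(Q,f \right)} = Q f f = Q f^{2}$)
$x{\left(-1,3 \right)} \left(r{\left(4,4 \right)} + 7\right) = \left(2 - 1\right) \left(4 \cdot 4^{2} + 7\right) = 1 \left(4 \cdot 16 + 7\right) = 1 \left(64 + 7\right) = 1 \cdot 71 = 71$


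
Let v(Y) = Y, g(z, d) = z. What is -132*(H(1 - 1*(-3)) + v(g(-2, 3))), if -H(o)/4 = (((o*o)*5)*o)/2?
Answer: 84744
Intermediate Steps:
H(o) = -10*o**3 (H(o) = -4*((o*o)*5)*o/2 = -4*(o**2*5)*o/2 = -4*(5*o**2)*o/2 = -4*5*o**3/2 = -10*o**3)
-132*(H(1 - 1*(-3)) + v(g(-2, 3))) = -132*(-10*(1 - 1*(-3))**3 - 2) = -132*(-10*(1 + 3)**3 - 2) = -132*(-10*4**3 - 2) = -132*(-10*64 - 2) = -132*(-640 - 2) = -132*(-642) = 84744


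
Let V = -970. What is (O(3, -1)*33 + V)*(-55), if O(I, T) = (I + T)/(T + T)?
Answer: 55165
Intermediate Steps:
O(I, T) = (I + T)/(2*T) (O(I, T) = (I + T)/((2*T)) = (I + T)*(1/(2*T)) = (I + T)/(2*T))
(O(3, -1)*33 + V)*(-55) = (((½)*(3 - 1)/(-1))*33 - 970)*(-55) = (((½)*(-1)*2)*33 - 970)*(-55) = (-1*33 - 970)*(-55) = (-33 - 970)*(-55) = -1003*(-55) = 55165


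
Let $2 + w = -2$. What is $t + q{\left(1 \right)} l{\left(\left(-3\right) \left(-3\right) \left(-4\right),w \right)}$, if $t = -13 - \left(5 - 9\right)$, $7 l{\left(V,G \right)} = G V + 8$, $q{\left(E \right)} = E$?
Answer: $\frac{89}{7} \approx 12.714$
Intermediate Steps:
$w = -4$ ($w = -2 - 2 = -4$)
$l{\left(V,G \right)} = \frac{8}{7} + \frac{G V}{7}$ ($l{\left(V,G \right)} = \frac{G V + 8}{7} = \frac{8 + G V}{7} = \frac{8}{7} + \frac{G V}{7}$)
$t = -9$ ($t = -13 - -4 = -13 + 4 = -9$)
$t + q{\left(1 \right)} l{\left(\left(-3\right) \left(-3\right) \left(-4\right),w \right)} = -9 + 1 \left(\frac{8}{7} + \frac{1}{7} \left(-4\right) \left(-3\right) \left(-3\right) \left(-4\right)\right) = -9 + 1 \left(\frac{8}{7} + \frac{1}{7} \left(-4\right) 9 \left(-4\right)\right) = -9 + 1 \left(\frac{8}{7} + \frac{1}{7} \left(-4\right) \left(-36\right)\right) = -9 + 1 \left(\frac{8}{7} + \frac{144}{7}\right) = -9 + 1 \cdot \frac{152}{7} = -9 + \frac{152}{7} = \frac{89}{7}$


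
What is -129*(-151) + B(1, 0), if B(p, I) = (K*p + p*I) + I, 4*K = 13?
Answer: 77929/4 ≈ 19482.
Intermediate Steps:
K = 13/4 (K = (¼)*13 = 13/4 ≈ 3.2500)
B(p, I) = I + 13*p/4 + I*p (B(p, I) = (13*p/4 + p*I) + I = (13*p/4 + I*p) + I = I + 13*p/4 + I*p)
-129*(-151) + B(1, 0) = -129*(-151) + (0 + (13/4)*1 + 0*1) = 19479 + (0 + 13/4 + 0) = 19479 + 13/4 = 77929/4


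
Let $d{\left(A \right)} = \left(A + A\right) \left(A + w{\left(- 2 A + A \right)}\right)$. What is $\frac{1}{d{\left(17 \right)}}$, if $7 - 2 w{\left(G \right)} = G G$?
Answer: $- \frac{1}{4216} \approx -0.00023719$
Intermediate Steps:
$w{\left(G \right)} = \frac{7}{2} - \frac{G^{2}}{2}$ ($w{\left(G \right)} = \frac{7}{2} - \frac{G G}{2} = \frac{7}{2} - \frac{G^{2}}{2}$)
$d{\left(A \right)} = 2 A \left(\frac{7}{2} + A - \frac{A^{2}}{2}\right)$ ($d{\left(A \right)} = \left(A + A\right) \left(A - \left(- \frac{7}{2} + \frac{\left(- 2 A + A\right)^{2}}{2}\right)\right) = 2 A \left(A - \left(- \frac{7}{2} + \frac{\left(- A\right)^{2}}{2}\right)\right) = 2 A \left(A - \left(- \frac{7}{2} + \frac{A^{2}}{2}\right)\right) = 2 A \left(\frac{7}{2} + A - \frac{A^{2}}{2}\right)$)
$\frac{1}{d{\left(17 \right)}} = \frac{1}{17 \left(7 - 17^{2} + 2 \cdot 17\right)} = \frac{1}{17 \left(7 - 289 + 34\right)} = \frac{1}{17 \left(-248\right)} = \frac{1}{-4216} = - \frac{1}{4216}$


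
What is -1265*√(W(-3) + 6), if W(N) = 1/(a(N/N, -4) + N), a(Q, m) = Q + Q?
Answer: -1265*√5 ≈ -2828.6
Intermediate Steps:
a(Q, m) = 2*Q
W(N) = 1/(2 + N) (W(N) = 1/(2*(N/N) + N) = 1/(2*1 + N) = 1/(2 + N))
-1265*√(W(-3) + 6) = -1265*√(1/(2 - 3) + 6) = -1265*√(1/(-1) + 6) = -1265*√(-1 + 6) = -1265*√5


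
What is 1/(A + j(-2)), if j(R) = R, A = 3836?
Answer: 1/3834 ≈ 0.00026082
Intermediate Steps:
1/(A + j(-2)) = 1/(3836 - 2) = 1/3834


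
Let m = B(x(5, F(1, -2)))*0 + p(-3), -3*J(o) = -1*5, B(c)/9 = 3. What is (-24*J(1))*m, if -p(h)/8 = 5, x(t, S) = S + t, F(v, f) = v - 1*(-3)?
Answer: 1600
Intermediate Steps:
F(v, f) = 3 + v (F(v, f) = v + 3 = 3 + v)
B(c) = 27 (B(c) = 9*3 = 27)
p(h) = -40 (p(h) = -8*5 = -40)
J(o) = 5/3 (J(o) = -(-1)*5/3 = -⅓*(-5) = 5/3)
m = -40 (m = 27*0 - 40 = 0 - 40 = -40)
(-24*J(1))*m = -24*5/3*(-40) = -40*(-40) = 1600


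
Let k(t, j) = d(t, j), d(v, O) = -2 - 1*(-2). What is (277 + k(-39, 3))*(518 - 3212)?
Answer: -746238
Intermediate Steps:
d(v, O) = 0 (d(v, O) = -2 + 2 = 0)
k(t, j) = 0
(277 + k(-39, 3))*(518 - 3212) = (277 + 0)*(518 - 3212) = 277*(-2694) = -746238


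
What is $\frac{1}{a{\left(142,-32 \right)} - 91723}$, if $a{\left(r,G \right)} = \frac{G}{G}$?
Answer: $- \frac{1}{91722} \approx -1.0903 \cdot 10^{-5}$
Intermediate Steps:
$a{\left(r,G \right)} = 1$
$\frac{1}{a{\left(142,-32 \right)} - 91723} = \frac{1}{1 - 91723} = \frac{1}{-91722} = - \frac{1}{91722}$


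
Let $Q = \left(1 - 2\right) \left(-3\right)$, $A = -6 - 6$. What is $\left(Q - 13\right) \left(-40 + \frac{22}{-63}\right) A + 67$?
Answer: $- \frac{100273}{21} \approx -4774.9$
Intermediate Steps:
$A = -12$ ($A = -6 - 6 = -12$)
$Q = 3$ ($Q = \left(-1\right) \left(-3\right) = 3$)
$\left(Q - 13\right) \left(-40 + \frac{22}{-63}\right) A + 67 = \left(3 - 13\right) \left(-40 + \frac{22}{-63}\right) \left(-12\right) + 67 = - 10 \left(-40 + 22 \left(- \frac{1}{63}\right)\right) \left(-12\right) + 67 = - 10 \left(-40 - \frac{22}{63}\right) \left(-12\right) + 67 = \left(-10\right) \left(- \frac{2542}{63}\right) \left(-12\right) + 67 = \frac{25420}{63} \left(-12\right) + 67 = - \frac{101680}{21} + 67 = - \frac{100273}{21}$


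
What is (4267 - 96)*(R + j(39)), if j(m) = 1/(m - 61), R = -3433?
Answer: -315023117/22 ≈ -1.4319e+7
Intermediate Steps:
j(m) = 1/(-61 + m)
(4267 - 96)*(R + j(39)) = (4267 - 96)*(-3433 + 1/(-61 + 39)) = 4171*(-3433 + 1/(-22)) = 4171*(-3433 - 1/22) = 4171*(-75527/22) = -315023117/22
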